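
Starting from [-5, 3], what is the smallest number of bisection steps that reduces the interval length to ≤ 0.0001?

Width after n steps is 8/2^n. Need 2^n ≥ 8/0.0001 = 80000.
2^16 = 65536 < 80000 ≤ 2^17 = 131072, so n = 17.

17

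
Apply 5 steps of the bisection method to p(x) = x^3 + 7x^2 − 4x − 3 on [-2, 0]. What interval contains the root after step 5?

x = -1 gives p = 7, positive; keep [-1, 0]
x = -0.5 gives p = 0.625, positive; keep [-0.5, 0]
x = -0.25 gives p = -1.578125, negative; keep [-0.5, -0.25]
x = -0.375 gives p = -0.5684, negative; keep [-0.5, -0.375]
x = -0.4375 gives p = 0.0061, positive; keep [-0.4375, -0.375]

[-0.4375, -0.375]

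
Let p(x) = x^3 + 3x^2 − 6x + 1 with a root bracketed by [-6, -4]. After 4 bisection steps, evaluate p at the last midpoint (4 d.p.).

0.9316

m = -5, p(m) = -19 (−); new bracket [-5, -4]
m = -4.5, p(m) = -2.375 (−); new bracket [-4.5, -4]
m = -4.25, p(m) = 3.921875 (+); new bracket [-4.5, -4.25]
m = -4.375, p(m) = 0.9316 (+); new bracket [-4.5, -4.375]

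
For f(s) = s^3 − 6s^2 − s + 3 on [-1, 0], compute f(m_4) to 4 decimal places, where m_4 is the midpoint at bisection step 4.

midpoint -0.5: f = 1.875 > 0 → [-1, -0.5]
midpoint -0.75: f = -0.046875 < 0 → [-0.75, -0.5]
midpoint -0.625: f = 1.037109 > 0 → [-0.75, -0.625]
midpoint -0.6875: f = 0.5266 > 0 → [-0.75, -0.6875]

0.5266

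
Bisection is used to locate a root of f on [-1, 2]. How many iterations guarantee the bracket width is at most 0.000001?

Width after n steps is 3/2^n. Need 2^n ≥ 3/0.000001 = 3000000.
2^21 = 2097152 < 3000000 ≤ 2^22 = 4194304, so n = 22.

22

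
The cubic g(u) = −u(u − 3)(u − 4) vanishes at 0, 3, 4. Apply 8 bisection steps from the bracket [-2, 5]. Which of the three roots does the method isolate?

0

g(1.5) = -5.625 < 0, so the root lies in [-2, 1.5]
g(-0.25) = 3.453125 > 0, so the root lies in [-0.25, 1.5]
g(0.625) = -5.009766 < 0, so the root lies in [-0.25, 0.625]
g(0.1875) = -2.0105 < 0, so the root lies in [-0.25, 0.1875]
g(-0.03125) = 0.3819 > 0, so the root lies in [-0.03125, 0.1875]
g(0.078125) = -0.8953 < 0, so the root lies in [-0.03125, 0.078125]
g(0.0234375) = -0.2774 < 0, so the root lies in [-0.03125, 0.0234375]
g(-0.00390625) = 0.047 > 0, so the root lies in [-0.00390625, 0.0234375]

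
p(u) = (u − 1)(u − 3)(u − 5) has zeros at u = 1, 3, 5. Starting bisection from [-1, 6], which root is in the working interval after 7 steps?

1

m = 2.5, p(m) = 1.875 (+); new bracket [-1, 2.5]
m = 0.75, p(m) = -2.390625 (−); new bracket [0.75, 2.5]
m = 1.625, p(m) = 2.900391 (+); new bracket [0.75, 1.625]
m = 1.1875, p(m) = 1.2957 (+); new bracket [0.75, 1.1875]
m = 0.96875, p(m) = -0.2559 (−); new bracket [0.96875, 1.1875]
m = 1.078125, p(m) = 0.5889 (+); new bracket [0.96875, 1.078125]
m = 1.0234375, p(m) = 0.1842 (+); new bracket [0.96875, 1.0234375]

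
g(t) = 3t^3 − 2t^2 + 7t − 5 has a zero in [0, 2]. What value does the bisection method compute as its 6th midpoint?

midpoint 1: g = 3 > 0 → [0, 1]
midpoint 0.5: g = -1.625 < 0 → [0.5, 1]
midpoint 0.75: g = 0.390625 > 0 → [0.5, 0.75]
midpoint 0.625: g = -0.6738 < 0 → [0.625, 0.75]
midpoint 0.6875: g = -0.158 < 0 → [0.6875, 0.75]
midpoint 0.71875: g = 0.112 > 0 → [0.6875, 0.71875]

0.71875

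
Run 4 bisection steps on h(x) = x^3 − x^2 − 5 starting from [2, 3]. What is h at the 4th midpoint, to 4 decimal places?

m = 2.5, h(m) = 4.375 (+); new bracket [2, 2.5]
m = 2.25, h(m) = 1.328125 (+); new bracket [2, 2.25]
m = 2.125, h(m) = 0.080078 (+); new bracket [2, 2.125]
m = 2.0625, h(m) = -0.4802 (−); new bracket [2.0625, 2.125]

-0.4802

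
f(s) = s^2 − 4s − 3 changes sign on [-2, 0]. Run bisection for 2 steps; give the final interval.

midpoint -1: f = 2 > 0 → [-1, 0]
midpoint -0.5: f = -0.75 < 0 → [-1, -0.5]

[-1, -0.5]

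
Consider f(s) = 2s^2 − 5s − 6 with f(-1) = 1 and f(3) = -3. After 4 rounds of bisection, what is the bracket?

f(1) = -9 < 0, so the root lies in [-1, 1]
f(0) = -6 < 0, so the root lies in [-1, 0]
f(-0.5) = -3 < 0, so the root lies in [-1, -0.5]
f(-0.75) = -1.125 < 0, so the root lies in [-1, -0.75]

[-1, -0.75]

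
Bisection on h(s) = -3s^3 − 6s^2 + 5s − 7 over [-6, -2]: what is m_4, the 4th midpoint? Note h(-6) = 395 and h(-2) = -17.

h(-4) = 69 > 0, so the root lies in [-4, -2]
h(-3) = 5 > 0, so the root lies in [-3, -2]
h(-2.5) = -10.125 < 0, so the root lies in [-3, -2.5]
h(-2.75) = -3.7344 < 0, so the root lies in [-3, -2.75]

-2.75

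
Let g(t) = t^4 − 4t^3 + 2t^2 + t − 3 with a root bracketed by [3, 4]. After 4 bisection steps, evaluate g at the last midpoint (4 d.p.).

midpoint 3.5: g = 3.5625 > 0 → [3, 3.5]
midpoint 3.25: g = -4.371094 < 0 → [3.25, 3.5]
midpoint 3.375: g = -0.87085 < 0 → [3.375, 3.5]
midpoint 3.4375: g = 1.2222 > 0 → [3.375, 3.4375]

1.2222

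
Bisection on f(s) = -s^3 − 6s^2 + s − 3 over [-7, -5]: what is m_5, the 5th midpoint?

s = -6 gives f = -9, negative; keep [-7, -6]
s = -6.5 gives f = 11.625, positive; keep [-6.5, -6]
s = -6.25 gives f = 0.515625, positive; keep [-6.25, -6]
s = -6.125 gives f = -4.4355, negative; keep [-6.25, -6.125]
s = -6.1875 gives f = -2.009, negative; keep [-6.25, -6.1875]

-6.1875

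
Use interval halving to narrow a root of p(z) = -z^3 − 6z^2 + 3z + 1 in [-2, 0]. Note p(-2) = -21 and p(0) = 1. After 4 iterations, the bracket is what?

midpoint -1: p = -7 < 0 → [-1, 0]
midpoint -0.5: p = -1.875 < 0 → [-0.5, 0]
midpoint -0.25: p = -0.109375 < 0 → [-0.25, 0]
midpoint -0.125: p = 0.5332 > 0 → [-0.25, -0.125]

[-0.25, -0.125]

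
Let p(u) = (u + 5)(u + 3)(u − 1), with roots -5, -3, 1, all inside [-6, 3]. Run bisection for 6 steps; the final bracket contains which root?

u = -1.5 gives p = -13.125, negative; keep [-1.5, 3]
u = 0.75 gives p = -5.390625, negative; keep [0.75, 3]
u = 1.875 gives p = 29.326172, positive; keep [0.75, 1.875]
u = 1.3125 gives p = 8.5071, positive; keep [0.75, 1.3125]
u = 1.03125 gives p = 0.7598, positive; keep [0.75, 1.03125]
u = 0.890625 gives p = -2.5067, negative; keep [0.890625, 1.03125]

1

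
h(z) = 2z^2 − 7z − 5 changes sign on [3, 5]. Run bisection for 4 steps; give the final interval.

[4, 4.125]

h(4) = -1 < 0, so the root lies in [4, 5]
h(4.5) = 4 > 0, so the root lies in [4, 4.5]
h(4.25) = 1.375 > 0, so the root lies in [4, 4.25]
h(4.125) = 0.1562 > 0, so the root lies in [4, 4.125]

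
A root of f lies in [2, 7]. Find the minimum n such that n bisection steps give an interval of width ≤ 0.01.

Width after n steps is 5/2^n. Need 2^n ≥ 5/0.01 = 500.
2^8 = 256 < 500 ≤ 2^9 = 512, so n = 9.

9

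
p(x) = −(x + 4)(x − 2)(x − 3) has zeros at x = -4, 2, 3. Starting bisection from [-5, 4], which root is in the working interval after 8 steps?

midpoint -0.5: p = -30.625 < 0 → [-5, -0.5]
midpoint -2.75: p = -34.140625 < 0 → [-5, -2.75]
midpoint -3.875: p = -5.048828 < 0 → [-5, -3.875]
midpoint -4.4375: p = 20.947 > 0 → [-4.4375, -3.875]
midpoint -4.15625: p = 6.8837 > 0 → [-4.15625, -3.875]
midpoint -4.015625: p = 0.6594 > 0 → [-4.015625, -3.875]
midpoint -3.9453125: p = -2.2582 < 0 → [-4.015625, -3.9453125]
midpoint -3.98046875: p = -0.8154 < 0 → [-4.015625, -3.98046875]

-4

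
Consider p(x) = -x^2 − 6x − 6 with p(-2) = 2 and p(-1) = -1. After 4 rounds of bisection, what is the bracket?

[-1.3125, -1.25]

midpoint -1.5: p = 0.75 > 0 → [-1.5, -1]
midpoint -1.25: p = -0.0625 < 0 → [-1.5, -1.25]
midpoint -1.375: p = 0.359375 > 0 → [-1.375, -1.25]
midpoint -1.3125: p = 0.1523 > 0 → [-1.3125, -1.25]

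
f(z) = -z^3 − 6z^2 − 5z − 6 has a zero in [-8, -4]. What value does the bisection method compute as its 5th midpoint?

-5.375

f(-6) = 24 > 0, so the root lies in [-6, -4]
f(-5) = -6 < 0, so the root lies in [-6, -5]
f(-5.5) = 6.375 > 0, so the root lies in [-5.5, -5]
f(-5.25) = -0.4219 < 0, so the root lies in [-5.5, -5.25]
f(-5.375) = 2.8184 > 0, so the root lies in [-5.375, -5.25]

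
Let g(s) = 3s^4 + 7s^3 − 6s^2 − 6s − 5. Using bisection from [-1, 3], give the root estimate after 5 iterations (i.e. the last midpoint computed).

1.375

midpoint 1: g = -7 < 0 → [1, 3]
midpoint 2: g = 63 > 0 → [1, 2]
midpoint 1.5: g = 11.3125 > 0 → [1, 1.5]
midpoint 1.25: g = -0.8789 < 0 → [1.25, 1.5]
midpoint 1.375: g = 4.3269 > 0 → [1.25, 1.375]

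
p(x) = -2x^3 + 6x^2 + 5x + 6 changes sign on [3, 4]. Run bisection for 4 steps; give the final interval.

p(3.5) = 11.25 > 0, so the root lies in [3.5, 4]
p(3.75) = 3.65625 > 0, so the root lies in [3.75, 4]
p(3.875) = -0.902344 < 0, so the root lies in [3.75, 3.875]
p(3.8125) = 1.4429 > 0, so the root lies in [3.8125, 3.875]

[3.8125, 3.875]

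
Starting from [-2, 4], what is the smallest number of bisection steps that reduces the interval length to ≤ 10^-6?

Width after n steps is 6/2^n. Need 2^n ≥ 6/10^-6 = 6000000.
2^22 = 4194304 < 6000000 ≤ 2^23 = 8388608, so n = 23.

23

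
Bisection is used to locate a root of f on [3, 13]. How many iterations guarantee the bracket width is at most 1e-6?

Width after n steps is 10/2^n. Need 2^n ≥ 10/1e-6 = 10000000.
2^23 = 8388608 < 10000000 ≤ 2^24 = 16777216, so n = 24.

24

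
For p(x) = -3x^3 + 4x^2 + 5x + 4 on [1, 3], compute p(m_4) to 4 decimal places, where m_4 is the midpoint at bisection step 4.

-1.7520

p(2) = 6 > 0, so the root lies in [2, 3]
p(2.5) = -5.375 < 0, so the root lies in [2, 2.5]
p(2.25) = 1.328125 > 0, so the root lies in [2.25, 2.5]
p(2.375) = -1.752 < 0, so the root lies in [2.25, 2.375]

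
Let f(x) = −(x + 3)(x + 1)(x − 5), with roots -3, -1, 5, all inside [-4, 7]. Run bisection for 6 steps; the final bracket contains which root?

5

f(1.5) = 39.375 > 0, so the root lies in [1.5, 7]
f(4.25) = 28.546875 > 0, so the root lies in [4.25, 7]
f(5.625) = -35.712891 < 0, so the root lies in [4.25, 5.625]
f(4.9375) = 2.9456 > 0, so the root lies in [4.9375, 5.625]
f(5.28125) = -14.6297 < 0, so the root lies in [4.9375, 5.28125]
f(5.109375) = -5.4188 < 0, so the root lies in [4.9375, 5.109375]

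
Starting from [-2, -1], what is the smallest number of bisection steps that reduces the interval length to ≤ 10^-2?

Width after n steps is 1/2^n. Need 2^n ≥ 1/10^-2 = 100.
2^6 = 64 < 100 ≤ 2^7 = 128, so n = 7.

7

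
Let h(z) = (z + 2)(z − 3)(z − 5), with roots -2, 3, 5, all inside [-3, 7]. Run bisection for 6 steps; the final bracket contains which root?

midpoint 2: h = 12 > 0 → [-3, 2]
midpoint -0.5: h = 28.875 > 0 → [-3, -0.5]
midpoint -1.75: h = 8.015625 > 0 → [-3, -1.75]
midpoint -2.375: h = -14.8652 < 0 → [-2.375, -1.75]
midpoint -2.0625: h = -2.2346 < 0 → [-2.0625, -1.75]
midpoint -1.90625: h = 3.1766 > 0 → [-2.0625, -1.90625]

-2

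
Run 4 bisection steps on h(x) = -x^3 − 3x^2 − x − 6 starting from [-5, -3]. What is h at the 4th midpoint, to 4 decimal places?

h(-4) = 14 > 0, so the root lies in [-4, -3]
h(-3.5) = 3.625 > 0, so the root lies in [-3.5, -3]
h(-3.25) = -0.109375 < 0, so the root lies in [-3.5, -3.25]
h(-3.375) = 1.6465 > 0, so the root lies in [-3.375, -3.25]

1.6465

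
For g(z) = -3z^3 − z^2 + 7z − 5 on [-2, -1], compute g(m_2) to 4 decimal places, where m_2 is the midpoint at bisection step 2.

z = -1.5 gives g = -7.625, negative; keep [-2, -1.5]
z = -1.75 gives g = -4.234375, negative; keep [-2, -1.75]

-4.2344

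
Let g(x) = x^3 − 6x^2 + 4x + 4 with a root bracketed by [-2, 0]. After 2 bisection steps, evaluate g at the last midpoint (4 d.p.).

0.3750

m = -1, g(m) = -7 (−); new bracket [-1, 0]
m = -0.5, g(m) = 0.375 (+); new bracket [-1, -0.5]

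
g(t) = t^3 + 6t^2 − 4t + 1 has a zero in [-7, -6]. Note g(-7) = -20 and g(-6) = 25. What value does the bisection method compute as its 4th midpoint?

m = -6.5, g(m) = 5.875 (+); new bracket [-7, -6.5]
m = -6.75, g(m) = -6.171875 (−); new bracket [-6.75, -6.5]
m = -6.625, g(m) = 0.068359 (+); new bracket [-6.75, -6.625]
m = -6.6875, g(m) = -2.9968 (−); new bracket [-6.6875, -6.625]

-6.6875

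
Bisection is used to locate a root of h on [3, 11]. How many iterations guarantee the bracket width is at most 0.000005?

21

Width after n steps is 8/2^n. Need 2^n ≥ 8/0.000005 = 1600000.
2^20 = 1048576 < 1600000 ≤ 2^21 = 2097152, so n = 21.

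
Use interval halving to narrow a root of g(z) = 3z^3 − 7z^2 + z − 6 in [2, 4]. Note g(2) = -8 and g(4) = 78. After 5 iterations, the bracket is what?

[2.5, 2.5625]

g(3) = 15 > 0, so the root lies in [2, 3]
g(2.5) = -0.375 < 0, so the root lies in [2.5, 3]
g(2.75) = 6.203125 > 0, so the root lies in [2.5, 2.75]
g(2.625) = 2.6543 > 0, so the root lies in [2.5, 2.625]
g(2.5625) = 1.0769 > 0, so the root lies in [2.5, 2.5625]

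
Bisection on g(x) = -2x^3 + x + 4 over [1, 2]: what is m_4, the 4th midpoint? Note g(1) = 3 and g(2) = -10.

1.4375

m = 1.5, g(m) = -1.25 (−); new bracket [1, 1.5]
m = 1.25, g(m) = 1.34375 (+); new bracket [1.25, 1.5]
m = 1.375, g(m) = 0.175781 (+); new bracket [1.375, 1.5]
m = 1.4375, g(m) = -0.5034 (−); new bracket [1.375, 1.4375]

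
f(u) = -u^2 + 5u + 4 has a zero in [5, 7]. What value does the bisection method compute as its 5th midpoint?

m = 6, f(m) = -2 (−); new bracket [5, 6]
m = 5.5, f(m) = 1.25 (+); new bracket [5.5, 6]
m = 5.75, f(m) = -0.3125 (−); new bracket [5.5, 5.75]
m = 5.625, f(m) = 0.4844 (+); new bracket [5.625, 5.75]
m = 5.6875, f(m) = 0.0898 (+); new bracket [5.6875, 5.75]

5.6875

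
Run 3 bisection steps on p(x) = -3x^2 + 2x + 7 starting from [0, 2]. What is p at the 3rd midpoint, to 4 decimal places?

1.3125

p(1) = 6 > 0, so the root lies in [1, 2]
p(1.5) = 3.25 > 0, so the root lies in [1.5, 2]
p(1.75) = 1.3125 > 0, so the root lies in [1.75, 2]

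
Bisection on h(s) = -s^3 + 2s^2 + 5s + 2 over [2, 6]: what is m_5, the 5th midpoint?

3.625

midpoint 4: h = -10 < 0 → [2, 4]
midpoint 3: h = 8 > 0 → [3, 4]
midpoint 3.5: h = 1.125 > 0 → [3.5, 4]
midpoint 3.75: h = -3.8594 < 0 → [3.5, 3.75]
midpoint 3.625: h = -1.2285 < 0 → [3.5, 3.625]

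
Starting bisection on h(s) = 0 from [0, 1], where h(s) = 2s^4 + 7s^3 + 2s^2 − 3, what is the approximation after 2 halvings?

0.75

m = 0.5, h(m) = -1.5 (−); new bracket [0.5, 1]
m = 0.75, h(m) = 1.710938 (+); new bracket [0.5, 0.75]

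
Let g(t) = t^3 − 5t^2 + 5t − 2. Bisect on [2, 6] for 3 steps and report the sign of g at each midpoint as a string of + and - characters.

m = 4, g(m) = 2 (+); new bracket [2, 4]
m = 3, g(m) = -5 (−); new bracket [3, 4]
m = 3.5, g(m) = -2.875 (−); new bracket [3.5, 4]

+--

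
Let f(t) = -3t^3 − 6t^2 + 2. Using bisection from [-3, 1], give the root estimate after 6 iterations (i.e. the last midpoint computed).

midpoint -1: f = -1 < 0 → [-3, -1]
midpoint -2: f = 2 > 0 → [-2, -1]
midpoint -1.5: f = -1.375 < 0 → [-2, -1.5]
midpoint -1.75: f = -0.2969 < 0 → [-2, -1.75]
midpoint -1.875: f = 0.6816 > 0 → [-1.875, -1.75]
midpoint -1.8125: f = 0.1521 > 0 → [-1.8125, -1.75]

-1.8125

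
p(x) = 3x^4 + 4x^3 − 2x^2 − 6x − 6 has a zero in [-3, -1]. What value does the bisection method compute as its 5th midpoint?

-1.4375

x = -2 gives p = 14, positive; keep [-2, -1]
x = -1.5 gives p = 0.1875, positive; keep [-1.5, -1]
x = -1.25 gives p = -2.113281, negative; keep [-1.5, -1.25]
x = -1.375 gives p = -1.2063, negative; keep [-1.5, -1.375]
x = -1.4375 gives p = -0.5795, negative; keep [-1.5, -1.4375]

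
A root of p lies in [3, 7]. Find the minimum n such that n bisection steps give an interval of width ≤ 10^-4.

Width after n steps is 4/2^n. Need 2^n ≥ 4/10^-4 = 40000.
2^15 = 32768 < 40000 ≤ 2^16 = 65536, so n = 16.

16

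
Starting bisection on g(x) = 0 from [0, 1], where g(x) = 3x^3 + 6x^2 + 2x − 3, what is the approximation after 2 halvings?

x = 0.5 gives g = -0.125, negative; keep [0.5, 1]
x = 0.75 gives g = 3.140625, positive; keep [0.5, 0.75]

0.75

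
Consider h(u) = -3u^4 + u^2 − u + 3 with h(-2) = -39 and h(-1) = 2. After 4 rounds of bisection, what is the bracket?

[-1.1875, -1.125]

midpoint -1.5: h = -8.4375 < 0 → [-1.5, -1]
midpoint -1.25: h = -1.511719 < 0 → [-1.25, -1]
midpoint -1.125: h = 0.585205 > 0 → [-1.25, -1.125]
midpoint -1.1875: h = -0.368 < 0 → [-1.1875, -1.125]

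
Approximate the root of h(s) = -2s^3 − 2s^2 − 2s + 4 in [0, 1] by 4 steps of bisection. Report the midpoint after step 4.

h(0.5) = 2.25 > 0, so the root lies in [0.5, 1]
h(0.75) = 0.53125 > 0, so the root lies in [0.75, 1]
h(0.875) = -0.621094 < 0, so the root lies in [0.75, 0.875]
h(0.8125) = -0.0181 < 0, so the root lies in [0.75, 0.8125]

0.8125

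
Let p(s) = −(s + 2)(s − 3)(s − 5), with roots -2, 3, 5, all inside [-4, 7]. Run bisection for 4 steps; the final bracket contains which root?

-2

m = 1.5, p(m) = -18.375 (−); new bracket [-4, 1.5]
m = -1.25, p(m) = -19.921875 (−); new bracket [-4, -1.25]
m = -2.625, p(m) = 26.806641 (+); new bracket [-2.625, -1.25]
m = -1.9375, p(m) = -2.1409 (−); new bracket [-2.625, -1.9375]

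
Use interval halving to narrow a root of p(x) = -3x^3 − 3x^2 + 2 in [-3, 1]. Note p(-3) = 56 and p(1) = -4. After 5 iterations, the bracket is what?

[0.625, 0.75]

p(-1) = 2 > 0, so the root lies in [-1, 1]
p(0) = 2 > 0, so the root lies in [0, 1]
p(0.5) = 0.875 > 0, so the root lies in [0.5, 1]
p(0.75) = -0.9531 < 0, so the root lies in [0.5, 0.75]
p(0.625) = 0.0957 > 0, so the root lies in [0.625, 0.75]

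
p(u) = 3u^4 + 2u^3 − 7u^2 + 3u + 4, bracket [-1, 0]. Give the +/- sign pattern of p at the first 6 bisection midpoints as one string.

+--+--

u = -0.5 gives p = 0.6875, positive; keep [-1, -0.5]
u = -0.75 gives p = -2.082031, negative; keep [-0.75, -0.5]
u = -0.625 gives p = -0.639893, negative; keep [-0.625, -0.5]
u = -0.5625 gives p = 0.042, positive; keep [-0.625, -0.5625]
u = -0.59375 gives p = -0.2948, negative; keep [-0.59375, -0.5625]
u = -0.578125 gives p = -0.1253, negative; keep [-0.578125, -0.5625]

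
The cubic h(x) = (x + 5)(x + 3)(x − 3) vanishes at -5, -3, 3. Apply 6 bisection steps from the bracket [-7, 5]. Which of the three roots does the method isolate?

3

m = -1, h(m) = -32 (−); new bracket [-1, 5]
m = 2, h(m) = -35 (−); new bracket [2, 5]
m = 3.5, h(m) = 27.625 (+); new bracket [2, 3.5]
m = 2.75, h(m) = -11.1406 (−); new bracket [2.75, 3.5]
m = 3.125, h(m) = 6.2207 (+); new bracket [2.75, 3.125]
m = 2.9375, h(m) = -2.9456 (−); new bracket [2.9375, 3.125]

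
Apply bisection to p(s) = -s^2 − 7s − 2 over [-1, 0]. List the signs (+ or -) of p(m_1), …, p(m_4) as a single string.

+-++

m = -0.5, p(m) = 1.25 (+); new bracket [-0.5, 0]
m = -0.25, p(m) = -0.3125 (−); new bracket [-0.5, -0.25]
m = -0.375, p(m) = 0.484375 (+); new bracket [-0.375, -0.25]
m = -0.3125, p(m) = 0.0898 (+); new bracket [-0.3125, -0.25]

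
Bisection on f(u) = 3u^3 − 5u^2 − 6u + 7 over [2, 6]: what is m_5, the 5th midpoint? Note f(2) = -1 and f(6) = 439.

m = 4, f(m) = 95 (+); new bracket [2, 4]
m = 3, f(m) = 25 (+); new bracket [2, 3]
m = 2.5, f(m) = 7.625 (+); new bracket [2, 2.5]
m = 2.25, f(m) = 2.3594 (+); new bracket [2, 2.25]
m = 2.125, f(m) = 0.459 (+); new bracket [2, 2.125]

2.125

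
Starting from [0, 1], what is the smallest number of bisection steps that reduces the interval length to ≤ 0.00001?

17

Width after n steps is 1/2^n. Need 2^n ≥ 1/0.00001 = 100000.
2^16 = 65536 < 100000 ≤ 2^17 = 131072, so n = 17.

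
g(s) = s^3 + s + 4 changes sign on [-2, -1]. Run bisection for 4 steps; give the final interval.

[-1.4375, -1.375]

g(-1.5) = -0.875 < 0, so the root lies in [-1.5, -1]
g(-1.25) = 0.796875 > 0, so the root lies in [-1.5, -1.25]
g(-1.375) = 0.025391 > 0, so the root lies in [-1.5, -1.375]
g(-1.4375) = -0.408 < 0, so the root lies in [-1.4375, -1.375]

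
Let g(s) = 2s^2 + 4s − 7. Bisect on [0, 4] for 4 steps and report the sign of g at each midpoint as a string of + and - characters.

+-++

m = 2, g(m) = 9 (+); new bracket [0, 2]
m = 1, g(m) = -1 (−); new bracket [1, 2]
m = 1.5, g(m) = 3.5 (+); new bracket [1, 1.5]
m = 1.25, g(m) = 1.125 (+); new bracket [1, 1.25]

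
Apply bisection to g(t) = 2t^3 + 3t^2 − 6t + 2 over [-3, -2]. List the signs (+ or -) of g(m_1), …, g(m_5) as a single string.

+-+++

m = -2.5, g(m) = 4.5 (+); new bracket [-3, -2.5]
m = -2.75, g(m) = -0.40625 (−); new bracket [-2.75, -2.5]
m = -2.625, g(m) = 2.246094 (+); new bracket [-2.75, -2.625]
m = -2.6875, g(m) = 0.9712 (+); new bracket [-2.75, -2.6875]
m = -2.71875, g(m) = 0.2955 (+); new bracket [-2.75, -2.71875]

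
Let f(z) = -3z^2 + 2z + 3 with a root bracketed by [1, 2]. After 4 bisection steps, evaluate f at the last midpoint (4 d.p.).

f(1.5) = -0.75 < 0, so the root lies in [1, 1.5]
f(1.25) = 0.8125 > 0, so the root lies in [1.25, 1.5]
f(1.375) = 0.078125 > 0, so the root lies in [1.375, 1.5]
f(1.4375) = -0.3242 < 0, so the root lies in [1.375, 1.4375]

-0.3242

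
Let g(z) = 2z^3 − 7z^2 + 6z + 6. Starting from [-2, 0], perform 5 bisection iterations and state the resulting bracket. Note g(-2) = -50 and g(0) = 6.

z = -1 gives g = -9, negative; keep [-1, 0]
z = -0.5 gives g = 1, positive; keep [-1, -0.5]
z = -0.75 gives g = -3.28125, negative; keep [-0.75, -0.5]
z = -0.625 gives g = -0.9727, negative; keep [-0.625, -0.5]
z = -0.5625 gives g = 0.0542, positive; keep [-0.625, -0.5625]

[-0.625, -0.5625]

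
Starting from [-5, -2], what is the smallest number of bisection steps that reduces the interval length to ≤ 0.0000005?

23

Width after n steps is 3/2^n. Need 2^n ≥ 3/0.0000005 = 6000000.
2^22 = 4194304 < 6000000 ≤ 2^23 = 8388608, so n = 23.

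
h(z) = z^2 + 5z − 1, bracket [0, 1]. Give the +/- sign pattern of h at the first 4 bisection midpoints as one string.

z = 0.5 gives h = 1.75, positive; keep [0, 0.5]
z = 0.25 gives h = 0.3125, positive; keep [0, 0.25]
z = 0.125 gives h = -0.359375, negative; keep [0.125, 0.25]
z = 0.1875 gives h = -0.0273, negative; keep [0.1875, 0.25]

++--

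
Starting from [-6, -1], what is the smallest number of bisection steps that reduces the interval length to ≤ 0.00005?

Width after n steps is 5/2^n. Need 2^n ≥ 5/0.00005 = 100000.
2^16 = 65536 < 100000 ≤ 2^17 = 131072, so n = 17.

17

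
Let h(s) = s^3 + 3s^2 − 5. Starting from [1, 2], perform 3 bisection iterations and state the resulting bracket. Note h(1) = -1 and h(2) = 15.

[1, 1.125]

m = 1.5, h(m) = 5.125 (+); new bracket [1, 1.5]
m = 1.25, h(m) = 1.640625 (+); new bracket [1, 1.25]
m = 1.125, h(m) = 0.220703 (+); new bracket [1, 1.125]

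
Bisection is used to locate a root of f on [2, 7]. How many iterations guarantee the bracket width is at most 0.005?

Width after n steps is 5/2^n. Need 2^n ≥ 5/0.005 = 1000.
2^9 = 512 < 1000 ≤ 2^10 = 1024, so n = 10.

10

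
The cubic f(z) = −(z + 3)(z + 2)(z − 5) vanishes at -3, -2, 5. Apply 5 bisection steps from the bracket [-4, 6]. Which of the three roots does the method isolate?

f(1) = 48 > 0, so the root lies in [1, 6]
f(3.5) = 53.625 > 0, so the root lies in [3.5, 6]
f(4.75) = 13.078125 > 0, so the root lies in [4.75, 6]
f(5.375) = -23.1621 < 0, so the root lies in [4.75, 5.375]
f(5.0625) = -3.5588 < 0, so the root lies in [4.75, 5.0625]

5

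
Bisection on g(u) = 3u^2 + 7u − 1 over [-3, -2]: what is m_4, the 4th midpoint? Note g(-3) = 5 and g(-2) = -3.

m = -2.5, g(m) = 0.25 (+); new bracket [-2.5, -2]
m = -2.25, g(m) = -1.5625 (−); new bracket [-2.5, -2.25]
m = -2.375, g(m) = -0.703125 (−); new bracket [-2.5, -2.375]
m = -2.4375, g(m) = -0.2383 (−); new bracket [-2.5, -2.4375]

-2.4375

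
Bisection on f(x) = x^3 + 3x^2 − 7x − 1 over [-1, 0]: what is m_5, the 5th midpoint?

-0.15625

f(-0.5) = 3.125 > 0, so the root lies in [-0.5, 0]
f(-0.25) = 0.921875 > 0, so the root lies in [-0.25, 0]
f(-0.125) = -0.080078 < 0, so the root lies in [-0.25, -0.125]
f(-0.1875) = 0.4114 > 0, so the root lies in [-0.1875, -0.125]
f(-0.15625) = 0.1632 > 0, so the root lies in [-0.15625, -0.125]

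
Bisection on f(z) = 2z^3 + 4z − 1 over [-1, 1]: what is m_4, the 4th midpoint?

m = 0, f(m) = -1 (−); new bracket [0, 1]
m = 0.5, f(m) = 1.25 (+); new bracket [0, 0.5]
m = 0.25, f(m) = 0.03125 (+); new bracket [0, 0.25]
m = 0.125, f(m) = -0.4961 (−); new bracket [0.125, 0.25]

0.125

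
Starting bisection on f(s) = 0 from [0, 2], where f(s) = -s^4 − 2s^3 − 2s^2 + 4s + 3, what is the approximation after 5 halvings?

1.1875

s = 1 gives f = 2, positive; keep [1, 2]
s = 1.5 gives f = -7.3125, negative; keep [1, 1.5]
s = 1.25 gives f = -1.472656, negative; keep [1, 1.25]
s = 1.125 gives f = 0.5193, positive; keep [1.125, 1.25]
s = 1.1875 gives f = -0.408, negative; keep [1.125, 1.1875]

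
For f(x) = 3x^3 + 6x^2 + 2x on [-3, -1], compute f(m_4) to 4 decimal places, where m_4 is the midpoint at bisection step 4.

x = -2 gives f = -4, negative; keep [-2, -1]
x = -1.5 gives f = 0.375, positive; keep [-2, -1.5]
x = -1.75 gives f = -1.203125, negative; keep [-1.75, -1.5]
x = -1.625 gives f = -0.2793, negative; keep [-1.625, -1.5]

-0.2793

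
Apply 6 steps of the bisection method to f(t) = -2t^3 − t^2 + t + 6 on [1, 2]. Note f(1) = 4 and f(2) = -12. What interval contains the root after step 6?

[1.390625, 1.40625]

m = 1.5, f(m) = -1.5 (−); new bracket [1, 1.5]
m = 1.25, f(m) = 1.78125 (+); new bracket [1.25, 1.5]
m = 1.375, f(m) = 0.285156 (+); new bracket [1.375, 1.5]
m = 1.4375, f(m) = -0.5698 (−); new bracket [1.375, 1.4375]
m = 1.40625, f(m) = -0.1331 (−); new bracket [1.375, 1.40625]
m = 1.390625, f(m) = 0.0783 (+); new bracket [1.390625, 1.40625]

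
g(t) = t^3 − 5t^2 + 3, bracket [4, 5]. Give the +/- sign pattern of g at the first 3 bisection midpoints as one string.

t = 4.5 gives g = -7.125, negative; keep [4.5, 5]
t = 4.75 gives g = -2.640625, negative; keep [4.75, 5]
t = 4.875 gives g = 0.029297, positive; keep [4.75, 4.875]

--+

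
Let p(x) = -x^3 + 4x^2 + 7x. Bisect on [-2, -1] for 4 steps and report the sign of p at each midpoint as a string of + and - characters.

+-+-

m = -1.5, p(m) = 1.875 (+); new bracket [-1.5, -1]
m = -1.25, p(m) = -0.546875 (−); new bracket [-1.5, -1.25]
m = -1.375, p(m) = 0.537109 (+); new bracket [-1.375, -1.25]
m = -1.3125, p(m) = -0.0359 (−); new bracket [-1.375, -1.3125]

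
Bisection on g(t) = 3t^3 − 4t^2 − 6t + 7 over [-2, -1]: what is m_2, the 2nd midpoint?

t = -1.5 gives g = -3.125, negative; keep [-1.5, -1]
t = -1.25 gives g = 2.390625, positive; keep [-1.5, -1.25]

-1.25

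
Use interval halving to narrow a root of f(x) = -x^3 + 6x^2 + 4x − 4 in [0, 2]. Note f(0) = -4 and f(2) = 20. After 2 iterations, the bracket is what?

midpoint 1: f = 5 > 0 → [0, 1]
midpoint 0.5: f = -0.625 < 0 → [0.5, 1]

[0.5, 1]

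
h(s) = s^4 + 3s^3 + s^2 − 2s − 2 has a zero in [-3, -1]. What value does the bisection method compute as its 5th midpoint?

-2.3125

m = -2, h(m) = -2 (−); new bracket [-3, -2]
m = -2.5, h(m) = 1.4375 (+); new bracket [-2.5, -2]
m = -2.25, h(m) = -0.980469 (−); new bracket [-2.5, -2.25]
m = -2.375, h(m) = 0.0178 (+); new bracket [-2.375, -2.25]
m = -2.3125, h(m) = -0.5293 (−); new bracket [-2.375, -2.3125]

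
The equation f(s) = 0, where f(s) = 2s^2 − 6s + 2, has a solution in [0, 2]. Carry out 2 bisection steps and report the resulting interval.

m = 1, f(m) = -2 (−); new bracket [0, 1]
m = 0.5, f(m) = -0.5 (−); new bracket [0, 0.5]

[0, 0.5]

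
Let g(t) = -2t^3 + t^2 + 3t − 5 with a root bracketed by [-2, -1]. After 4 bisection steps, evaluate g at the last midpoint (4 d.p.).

g(-1.5) = -0.5 < 0, so the root lies in [-2, -1.5]
g(-1.75) = 3.53125 > 0, so the root lies in [-1.75, -1.5]
g(-1.625) = 1.347656 > 0, so the root lies in [-1.625, -1.5]
g(-1.5625) = 0.3833 > 0, so the root lies in [-1.5625, -1.5]

0.3833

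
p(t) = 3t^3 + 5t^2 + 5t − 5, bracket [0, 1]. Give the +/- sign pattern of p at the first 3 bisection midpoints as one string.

m = 0.5, p(m) = -0.875 (−); new bracket [0.5, 1]
m = 0.75, p(m) = 2.828125 (+); new bracket [0.5, 0.75]
m = 0.625, p(m) = 0.810547 (+); new bracket [0.5, 0.625]

-++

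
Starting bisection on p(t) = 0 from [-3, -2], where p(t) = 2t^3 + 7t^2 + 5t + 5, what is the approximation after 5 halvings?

t = -2.5 gives p = 5, positive; keep [-3, -2.5]
t = -2.75 gives p = 2.59375, positive; keep [-3, -2.75]
t = -2.875 gives p = 0.957031, positive; keep [-3, -2.875]
t = -2.9375 gives p = 0.02, positive; keep [-3, -2.9375]
t = -2.96875 gives p = -0.4794, negative; keep [-2.96875, -2.9375]

-2.96875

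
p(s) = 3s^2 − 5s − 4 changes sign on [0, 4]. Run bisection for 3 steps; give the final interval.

[2, 2.5]

m = 2, p(m) = -2 (−); new bracket [2, 4]
m = 3, p(m) = 8 (+); new bracket [2, 3]
m = 2.5, p(m) = 2.25 (+); new bracket [2, 2.5]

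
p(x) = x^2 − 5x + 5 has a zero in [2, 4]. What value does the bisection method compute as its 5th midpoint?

p(3) = -1 < 0, so the root lies in [3, 4]
p(3.5) = -0.25 < 0, so the root lies in [3.5, 4]
p(3.75) = 0.3125 > 0, so the root lies in [3.5, 3.75]
p(3.625) = 0.0156 > 0, so the root lies in [3.5, 3.625]
p(3.5625) = -0.1211 < 0, so the root lies in [3.5625, 3.625]

3.5625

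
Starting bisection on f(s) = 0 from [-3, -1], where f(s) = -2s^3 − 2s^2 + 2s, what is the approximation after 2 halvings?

midpoint -2: f = 4 > 0 → [-2, -1]
midpoint -1.5: f = -0.75 < 0 → [-2, -1.5]

-1.5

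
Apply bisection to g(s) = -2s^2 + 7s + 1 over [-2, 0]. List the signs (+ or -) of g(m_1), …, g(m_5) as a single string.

---+-

m = -1, g(m) = -8 (−); new bracket [-1, 0]
m = -0.5, g(m) = -3 (−); new bracket [-0.5, 0]
m = -0.25, g(m) = -0.875 (−); new bracket [-0.25, 0]
m = -0.125, g(m) = 0.0938 (+); new bracket [-0.25, -0.125]
m = -0.1875, g(m) = -0.3828 (−); new bracket [-0.1875, -0.125]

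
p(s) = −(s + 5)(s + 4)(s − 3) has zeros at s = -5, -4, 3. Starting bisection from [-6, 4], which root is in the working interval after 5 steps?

p(-1) = 48 > 0, so the root lies in [-1, 4]
p(1.5) = 53.625 > 0, so the root lies in [1.5, 4]
p(2.75) = 13.078125 > 0, so the root lies in [2.75, 4]
p(3.375) = -23.1621 < 0, so the root lies in [2.75, 3.375]
p(3.0625) = -3.5588 < 0, so the root lies in [2.75, 3.0625]

3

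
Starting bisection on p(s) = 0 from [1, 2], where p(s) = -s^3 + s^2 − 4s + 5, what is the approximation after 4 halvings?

1.1875

s = 1.5 gives p = -2.125, negative; keep [1, 1.5]
s = 1.25 gives p = -0.390625, negative; keep [1, 1.25]
s = 1.125 gives p = 0.341797, positive; keep [1.125, 1.25]
s = 1.1875 gives p = -0.0144, negative; keep [1.125, 1.1875]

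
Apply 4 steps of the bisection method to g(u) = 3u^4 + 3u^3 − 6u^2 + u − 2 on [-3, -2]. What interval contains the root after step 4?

m = -2.5, g(m) = 28.3125 (+); new bracket [-2.5, -2]
m = -2.25, g(m) = 8.089844 (+); new bracket [-2.25, -2]
m = -2.125, g(m) = 1.166748 (+); new bracket [-2.125, -2]
m = -2.0625, g(m) = -1.6198 (−); new bracket [-2.125, -2.0625]

[-2.125, -2.0625]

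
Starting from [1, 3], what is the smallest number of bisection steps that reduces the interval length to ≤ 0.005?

9

Width after n steps is 2/2^n. Need 2^n ≥ 2/0.005 = 400.
2^8 = 256 < 400 ≤ 2^9 = 512, so n = 9.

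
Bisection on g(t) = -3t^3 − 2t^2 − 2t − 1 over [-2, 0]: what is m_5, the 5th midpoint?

t = -1 gives g = 2, positive; keep [-1, 0]
t = -0.5 gives g = -0.125, negative; keep [-1, -0.5]
t = -0.75 gives g = 0.640625, positive; keep [-0.75, -0.5]
t = -0.625 gives g = 0.2012, positive; keep [-0.625, -0.5]
t = -0.5625 gives g = 0.0261, positive; keep [-0.5625, -0.5]

-0.5625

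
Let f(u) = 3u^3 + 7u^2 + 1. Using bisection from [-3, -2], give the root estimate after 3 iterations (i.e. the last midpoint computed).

m = -2.5, f(m) = -2.125 (−); new bracket [-2.5, -2]
m = -2.25, f(m) = 2.265625 (+); new bracket [-2.5, -2.25]
m = -2.375, f(m) = 0.294922 (+); new bracket [-2.5, -2.375]

-2.375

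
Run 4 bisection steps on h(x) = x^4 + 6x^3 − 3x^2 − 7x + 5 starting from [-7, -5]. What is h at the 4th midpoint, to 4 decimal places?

x = -6 gives h = -61, negative; keep [-7, -6]
x = -6.5 gives h = 61.0625, positive; keep [-6.5, -6]
x = -6.25 gives h = -7.402344, negative; keep [-6.5, -6.25]
x = -6.375 gives h = 24.8596, positive; keep [-6.375, -6.25]

24.8596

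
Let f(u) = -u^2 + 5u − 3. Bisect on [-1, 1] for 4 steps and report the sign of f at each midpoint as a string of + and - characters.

--+-

midpoint 0: f = -3 < 0 → [0, 1]
midpoint 0.5: f = -0.75 < 0 → [0.5, 1]
midpoint 0.75: f = 0.1875 > 0 → [0.5, 0.75]
midpoint 0.625: f = -0.2656 < 0 → [0.625, 0.75]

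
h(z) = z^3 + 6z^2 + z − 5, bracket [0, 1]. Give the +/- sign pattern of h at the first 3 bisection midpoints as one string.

--+

midpoint 0.5: h = -2.875 < 0 → [0.5, 1]
midpoint 0.75: h = -0.453125 < 0 → [0.75, 1]
midpoint 0.875: h = 1.138672 > 0 → [0.75, 0.875]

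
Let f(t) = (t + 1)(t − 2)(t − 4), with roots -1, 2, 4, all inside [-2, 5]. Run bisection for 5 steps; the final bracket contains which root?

-1

m = 1.5, f(m) = 3.125 (+); new bracket [-2, 1.5]
m = -0.25, f(m) = 7.171875 (+); new bracket [-2, -0.25]
m = -1.125, f(m) = -2.001953 (−); new bracket [-1.125, -0.25]
m = -0.6875, f(m) = 3.9368 (+); new bracket [-1.125, -0.6875]
m = -0.90625, f(m) = 1.3368 (+); new bracket [-1.125, -0.90625]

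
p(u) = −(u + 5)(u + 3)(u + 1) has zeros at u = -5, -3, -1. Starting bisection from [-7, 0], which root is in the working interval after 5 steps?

-5

m = -3.5, p(m) = -1.875 (−); new bracket [-7, -3.5]
m = -5.25, p(m) = 2.390625 (+); new bracket [-5.25, -3.5]
m = -4.375, p(m) = -2.900391 (−); new bracket [-5.25, -4.375]
m = -4.8125, p(m) = -1.2957 (−); new bracket [-5.25, -4.8125]
m = -5.03125, p(m) = 0.2559 (+); new bracket [-5.03125, -4.8125]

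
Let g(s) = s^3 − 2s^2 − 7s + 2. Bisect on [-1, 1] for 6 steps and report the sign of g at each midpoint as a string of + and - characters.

midpoint 0: g = 2 > 0 → [0, 1]
midpoint 0.5: g = -1.875 < 0 → [0, 0.5]
midpoint 0.25: g = 0.140625 > 0 → [0.25, 0.5]
midpoint 0.375: g = -0.8535 < 0 → [0.25, 0.375]
midpoint 0.3125: g = -0.3523 < 0 → [0.25, 0.3125]
midpoint 0.28125: g = -0.1047 < 0 → [0.25, 0.28125]

+-+---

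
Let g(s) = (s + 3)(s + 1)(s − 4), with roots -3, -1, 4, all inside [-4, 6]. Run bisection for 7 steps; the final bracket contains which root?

s = 1 gives g = -24, negative; keep [1, 6]
s = 3.5 gives g = -14.625, negative; keep [3.5, 6]
s = 4.75 gives g = 33.421875, positive; keep [3.5, 4.75]
s = 4.125 gives g = 4.5645, positive; keep [3.5, 4.125]
s = 3.8125 gives g = -6.1472, negative; keep [3.8125, 4.125]
s = 3.96875 gives g = -1.0821, negative; keep [3.96875, 4.125]
s = 4.046875 gives g = 1.6671, positive; keep [3.96875, 4.046875]

4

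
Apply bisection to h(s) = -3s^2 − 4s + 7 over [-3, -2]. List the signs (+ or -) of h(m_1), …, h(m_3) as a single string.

-+-

m = -2.5, h(m) = -1.75 (−); new bracket [-2.5, -2]
m = -2.25, h(m) = 0.8125 (+); new bracket [-2.5, -2.25]
m = -2.375, h(m) = -0.421875 (−); new bracket [-2.375, -2.25]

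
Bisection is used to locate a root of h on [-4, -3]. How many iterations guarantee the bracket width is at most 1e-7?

24

Width after n steps is 1/2^n. Need 2^n ≥ 1/1e-7 = 10000000.
2^23 = 8388608 < 10000000 ≤ 2^24 = 16777216, so n = 24.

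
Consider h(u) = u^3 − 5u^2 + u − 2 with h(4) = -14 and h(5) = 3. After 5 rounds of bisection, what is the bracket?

[4.875, 4.90625]

h(4.5) = -7.625 < 0, so the root lies in [4.5, 5]
h(4.75) = -2.890625 < 0, so the root lies in [4.75, 5]
h(4.875) = -0.095703 < 0, so the root lies in [4.875, 5]
h(4.9375) = 1.4138 > 0, so the root lies in [4.875, 4.9375]
h(4.90625) = 0.6496 > 0, so the root lies in [4.875, 4.90625]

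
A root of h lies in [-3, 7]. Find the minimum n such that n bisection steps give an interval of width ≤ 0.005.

11

Width after n steps is 10/2^n. Need 2^n ≥ 10/0.005 = 2000.
2^10 = 1024 < 2000 ≤ 2^11 = 2048, so n = 11.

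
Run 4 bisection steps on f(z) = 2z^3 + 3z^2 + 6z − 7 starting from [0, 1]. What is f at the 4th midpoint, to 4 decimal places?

-0.8071

f(0.5) = -3 < 0, so the root lies in [0.5, 1]
f(0.75) = 0.03125 > 0, so the root lies in [0.5, 0.75]
f(0.625) = -1.589844 < 0, so the root lies in [0.625, 0.75]
f(0.6875) = -0.8071 < 0, so the root lies in [0.6875, 0.75]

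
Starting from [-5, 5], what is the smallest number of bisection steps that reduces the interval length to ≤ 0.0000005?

25

Width after n steps is 10/2^n. Need 2^n ≥ 10/0.0000005 = 20000000.
2^24 = 16777216 < 20000000 ≤ 2^25 = 33554432, so n = 25.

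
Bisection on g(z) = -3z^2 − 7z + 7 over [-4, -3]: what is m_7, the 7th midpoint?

-3.0859375

m = -3.5, g(m) = -5.25 (−); new bracket [-3.5, -3]
m = -3.25, g(m) = -1.9375 (−); new bracket [-3.25, -3]
m = -3.125, g(m) = -0.421875 (−); new bracket [-3.125, -3]
m = -3.0625, g(m) = 0.3008 (+); new bracket [-3.125, -3.0625]
m = -3.09375, g(m) = -0.0576 (−); new bracket [-3.09375, -3.0625]
m = -3.078125, g(m) = 0.1223 (+); new bracket [-3.09375, -3.078125]
m = -3.0859375, g(m) = 0.0325 (+); new bracket [-3.09375, -3.0859375]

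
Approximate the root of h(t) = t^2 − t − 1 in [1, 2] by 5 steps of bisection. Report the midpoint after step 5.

t = 1.5 gives h = -0.25, negative; keep [1.5, 2]
t = 1.75 gives h = 0.3125, positive; keep [1.5, 1.75]
t = 1.625 gives h = 0.015625, positive; keep [1.5, 1.625]
t = 1.5625 gives h = -0.1211, negative; keep [1.5625, 1.625]
t = 1.59375 gives h = -0.0537, negative; keep [1.59375, 1.625]

1.59375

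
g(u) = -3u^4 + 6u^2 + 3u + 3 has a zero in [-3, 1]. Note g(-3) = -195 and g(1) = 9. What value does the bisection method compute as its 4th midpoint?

-1.25

g(-1) = 3 > 0, so the root lies in [-3, -1]
g(-2) = -27 < 0, so the root lies in [-2, -1]
g(-1.5) = -3.1875 < 0, so the root lies in [-1.5, -1]
g(-1.25) = 1.3008 > 0, so the root lies in [-1.5, -1.25]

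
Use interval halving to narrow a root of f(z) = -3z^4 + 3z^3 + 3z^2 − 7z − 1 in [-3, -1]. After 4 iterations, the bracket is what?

[-1.25, -1.125]

f(-2) = -47 < 0, so the root lies in [-2, -1]
f(-1.5) = -9.0625 < 0, so the root lies in [-1.5, -1]
f(-1.25) = -0.746094 < 0, so the root lies in [-1.25, -1]
f(-1.125) = 1.595 > 0, so the root lies in [-1.25, -1.125]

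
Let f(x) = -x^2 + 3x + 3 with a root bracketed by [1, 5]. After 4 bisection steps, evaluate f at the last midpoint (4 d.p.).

0.1875

f(3) = 3 > 0, so the root lies in [3, 5]
f(4) = -1 < 0, so the root lies in [3, 4]
f(3.5) = 1.25 > 0, so the root lies in [3.5, 4]
f(3.75) = 0.1875 > 0, so the root lies in [3.75, 4]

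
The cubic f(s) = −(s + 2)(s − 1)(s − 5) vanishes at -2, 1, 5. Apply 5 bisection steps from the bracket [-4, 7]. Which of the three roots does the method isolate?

5

m = 1.5, f(m) = 6.125 (+); new bracket [1.5, 7]
m = 4.25, f(m) = 15.234375 (+); new bracket [4.25, 7]
m = 5.625, f(m) = -22.041016 (−); new bracket [4.25, 5.625]
m = 4.9375, f(m) = 1.7073 (+); new bracket [4.9375, 5.625]
m = 5.28125, f(m) = -8.7674 (−); new bracket [4.9375, 5.28125]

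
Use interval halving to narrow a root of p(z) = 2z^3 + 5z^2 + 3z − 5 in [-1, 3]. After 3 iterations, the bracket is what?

p(1) = 5 > 0, so the root lies in [-1, 1]
p(0) = -5 < 0, so the root lies in [0, 1]
p(0.5) = -2 < 0, so the root lies in [0.5, 1]

[0.5, 1]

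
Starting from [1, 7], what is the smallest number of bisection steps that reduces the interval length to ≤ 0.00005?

17

Width after n steps is 6/2^n. Need 2^n ≥ 6/0.00005 = 120000.
2^16 = 65536 < 120000 ≤ 2^17 = 131072, so n = 17.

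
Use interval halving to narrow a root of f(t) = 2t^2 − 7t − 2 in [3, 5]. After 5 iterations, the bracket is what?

midpoint 4: f = 2 > 0 → [3, 4]
midpoint 3.5: f = -2 < 0 → [3.5, 4]
midpoint 3.75: f = -0.125 < 0 → [3.75, 4]
midpoint 3.875: f = 0.9062 > 0 → [3.75, 3.875]
midpoint 3.8125: f = 0.3828 > 0 → [3.75, 3.8125]

[3.75, 3.8125]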